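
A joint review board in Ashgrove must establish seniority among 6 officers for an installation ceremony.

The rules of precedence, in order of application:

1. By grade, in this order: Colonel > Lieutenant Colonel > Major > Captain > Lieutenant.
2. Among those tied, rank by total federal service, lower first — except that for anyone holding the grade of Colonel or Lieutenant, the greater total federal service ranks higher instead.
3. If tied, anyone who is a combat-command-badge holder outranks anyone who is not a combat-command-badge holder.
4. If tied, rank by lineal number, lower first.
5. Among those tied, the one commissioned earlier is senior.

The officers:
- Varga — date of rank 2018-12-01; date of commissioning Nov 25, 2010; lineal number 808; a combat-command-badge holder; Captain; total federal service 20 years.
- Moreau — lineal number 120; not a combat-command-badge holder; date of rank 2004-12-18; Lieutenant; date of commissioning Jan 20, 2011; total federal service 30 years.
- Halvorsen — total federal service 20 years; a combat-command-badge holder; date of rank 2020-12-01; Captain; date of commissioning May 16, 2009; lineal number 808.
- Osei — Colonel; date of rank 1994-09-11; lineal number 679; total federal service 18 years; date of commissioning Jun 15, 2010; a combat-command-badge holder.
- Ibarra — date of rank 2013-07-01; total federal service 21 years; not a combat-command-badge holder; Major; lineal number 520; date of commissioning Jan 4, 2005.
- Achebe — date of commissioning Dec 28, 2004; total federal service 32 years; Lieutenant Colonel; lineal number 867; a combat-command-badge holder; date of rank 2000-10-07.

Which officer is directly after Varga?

Moreau

By grade: Osei (Colonel); then Achebe (Lieutenant Colonel); then Ibarra (Major); then Halvorsen and Varga (Captain); then Moreau (Lieutenant).
Halvorsen and Varga both have total federal service 20 years, so the next rule applies.
Halvorsen and Varga are each a combat-command-badge holder, so the next rule applies.
Halvorsen and Varga both have lineal number 808, so the next rule applies.
Among Halvorsen and Varga, by date of commissioning (earlier first): Halvorsen (May 16, 2009) before Varga (Nov 25, 2010).
Order: Osei, Achebe, Ibarra, Halvorsen, Varga, Moreau.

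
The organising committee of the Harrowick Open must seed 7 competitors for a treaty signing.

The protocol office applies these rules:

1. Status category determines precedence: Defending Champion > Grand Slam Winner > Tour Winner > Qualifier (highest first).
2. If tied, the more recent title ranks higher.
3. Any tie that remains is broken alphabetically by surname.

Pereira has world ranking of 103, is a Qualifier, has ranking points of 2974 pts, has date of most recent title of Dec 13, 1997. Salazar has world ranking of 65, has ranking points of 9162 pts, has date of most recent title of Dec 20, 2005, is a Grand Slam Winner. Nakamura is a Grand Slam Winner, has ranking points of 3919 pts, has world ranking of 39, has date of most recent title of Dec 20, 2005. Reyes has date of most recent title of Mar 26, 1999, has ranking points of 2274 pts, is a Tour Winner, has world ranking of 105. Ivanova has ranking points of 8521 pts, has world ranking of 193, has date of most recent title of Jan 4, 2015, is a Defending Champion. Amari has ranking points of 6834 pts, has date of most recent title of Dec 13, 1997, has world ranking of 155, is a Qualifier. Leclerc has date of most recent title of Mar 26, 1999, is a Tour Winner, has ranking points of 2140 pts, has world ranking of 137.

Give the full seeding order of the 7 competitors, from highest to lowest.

Ivanova, Nakamura, Salazar, Leclerc, Reyes, Amari, Pereira

By status category: Ivanova (Defending Champion); then Nakamura and Salazar (Grand Slam Winner); then Leclerc and Reyes (Tour Winner); then Amari and Pereira (Qualifier).
Nakamura and Salazar both have date of most recent title Dec 20, 2005, so the next rule applies.
Among Nakamura and Salazar, alphabetically by surname: Nakamura before Salazar.
Leclerc and Reyes both have date of most recent title Mar 26, 1999, so the next rule applies.
Among Leclerc and Reyes, alphabetically by surname: Leclerc before Reyes.
Amari and Pereira both have date of most recent title Dec 13, 1997, so the next rule applies.
Among Amari and Pereira, alphabetically by surname: Amari before Pereira.
Full order: Ivanova, Nakamura, Salazar, Leclerc, Reyes, Amari, Pereira.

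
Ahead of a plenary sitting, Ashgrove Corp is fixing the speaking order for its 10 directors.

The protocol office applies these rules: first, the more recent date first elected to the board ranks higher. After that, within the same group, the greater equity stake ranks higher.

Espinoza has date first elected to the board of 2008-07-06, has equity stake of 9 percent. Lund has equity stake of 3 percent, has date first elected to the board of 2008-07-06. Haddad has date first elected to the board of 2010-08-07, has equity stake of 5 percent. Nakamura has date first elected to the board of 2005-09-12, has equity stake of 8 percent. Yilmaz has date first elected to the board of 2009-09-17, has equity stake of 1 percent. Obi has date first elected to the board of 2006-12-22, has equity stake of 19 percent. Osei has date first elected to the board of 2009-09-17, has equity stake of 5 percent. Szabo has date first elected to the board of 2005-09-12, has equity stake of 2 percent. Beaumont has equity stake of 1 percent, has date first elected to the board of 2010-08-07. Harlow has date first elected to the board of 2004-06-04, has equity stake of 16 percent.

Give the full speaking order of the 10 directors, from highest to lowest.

Haddad, Beaumont, Osei, Yilmaz, Espinoza, Lund, Obi, Nakamura, Szabo, Harlow

By date first elected to the board (later first): Haddad and Beaumont (both 2010-08-07); then Osei and Yilmaz (both 2009-09-17); then Espinoza and Lund (both 2008-07-06); then Obi (2006-12-22); then Nakamura and Szabo (both 2005-09-12); then Harlow (2004-06-04).
Among Haddad and Beaumont, by equity stake (higher first): Haddad (5 percent) before Beaumont (1 percent).
Among Osei and Yilmaz, by equity stake (higher first): Osei (5 percent) before Yilmaz (1 percent).
Among Espinoza and Lund, by equity stake (higher first): Espinoza (9 percent) before Lund (3 percent).
Among Nakamura and Szabo, by equity stake (higher first): Nakamura (8 percent) before Szabo (2 percent).
Full order: Haddad, Beaumont, Osei, Yilmaz, Espinoza, Lund, Obi, Nakamura, Szabo, Harlow.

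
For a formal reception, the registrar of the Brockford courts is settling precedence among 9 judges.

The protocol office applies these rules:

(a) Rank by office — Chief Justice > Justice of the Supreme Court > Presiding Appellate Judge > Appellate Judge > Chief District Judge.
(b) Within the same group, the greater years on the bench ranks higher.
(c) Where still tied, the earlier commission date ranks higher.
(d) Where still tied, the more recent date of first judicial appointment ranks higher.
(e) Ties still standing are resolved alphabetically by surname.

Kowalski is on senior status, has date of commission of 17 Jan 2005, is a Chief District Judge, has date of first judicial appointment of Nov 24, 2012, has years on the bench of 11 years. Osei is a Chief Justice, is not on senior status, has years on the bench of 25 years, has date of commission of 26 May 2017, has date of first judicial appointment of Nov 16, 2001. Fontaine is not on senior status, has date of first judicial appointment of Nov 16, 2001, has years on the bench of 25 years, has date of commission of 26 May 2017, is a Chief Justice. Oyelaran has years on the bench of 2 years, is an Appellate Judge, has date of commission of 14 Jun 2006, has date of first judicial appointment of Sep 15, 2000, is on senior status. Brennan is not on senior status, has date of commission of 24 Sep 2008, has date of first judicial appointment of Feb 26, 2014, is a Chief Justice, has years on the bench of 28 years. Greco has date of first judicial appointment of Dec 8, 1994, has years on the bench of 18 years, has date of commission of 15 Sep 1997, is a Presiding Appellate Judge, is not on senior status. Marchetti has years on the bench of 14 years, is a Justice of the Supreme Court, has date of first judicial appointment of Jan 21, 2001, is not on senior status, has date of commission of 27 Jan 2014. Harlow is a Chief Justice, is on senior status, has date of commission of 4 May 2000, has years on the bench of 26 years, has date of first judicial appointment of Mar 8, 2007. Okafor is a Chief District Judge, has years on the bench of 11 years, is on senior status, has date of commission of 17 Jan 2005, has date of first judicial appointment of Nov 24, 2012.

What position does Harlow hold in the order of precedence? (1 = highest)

2

By office: Brennan, Harlow, Fontaine and Osei (Chief Justice); then Marchetti (Justice of the Supreme Court); then Greco (Presiding Appellate Judge); then Oyelaran (Appellate Judge); then Kowalski and Okafor (Chief District Judge).
Among Brennan, Harlow, Fontaine and Osei, by years on the bench (higher first): Brennan (28 years) before Harlow (26 years) before Fontaine and Osei (25 years).
Fontaine and Osei both have date of commission 26 May 2017, so the next rule applies.
Fontaine and Osei both have date of first judicial appointment Nov 16, 2001, so the next rule applies.
Among Fontaine and Osei, alphabetically by surname: Fontaine before Osei.
Kowalski and Okafor both have years on the bench 11 years, so the next rule applies.
Kowalski and Okafor both have date of commission 17 Jan 2005, so the next rule applies.
Kowalski and Okafor both have date of first judicial appointment Nov 24, 2012, so the next rule applies.
Among Kowalski and Okafor, alphabetically by surname: Kowalski before Okafor.
Order: Brennan, Harlow, Fontaine, Osei, Marchetti, Greco, Oyelaran, Kowalski, Okafor. So position 2.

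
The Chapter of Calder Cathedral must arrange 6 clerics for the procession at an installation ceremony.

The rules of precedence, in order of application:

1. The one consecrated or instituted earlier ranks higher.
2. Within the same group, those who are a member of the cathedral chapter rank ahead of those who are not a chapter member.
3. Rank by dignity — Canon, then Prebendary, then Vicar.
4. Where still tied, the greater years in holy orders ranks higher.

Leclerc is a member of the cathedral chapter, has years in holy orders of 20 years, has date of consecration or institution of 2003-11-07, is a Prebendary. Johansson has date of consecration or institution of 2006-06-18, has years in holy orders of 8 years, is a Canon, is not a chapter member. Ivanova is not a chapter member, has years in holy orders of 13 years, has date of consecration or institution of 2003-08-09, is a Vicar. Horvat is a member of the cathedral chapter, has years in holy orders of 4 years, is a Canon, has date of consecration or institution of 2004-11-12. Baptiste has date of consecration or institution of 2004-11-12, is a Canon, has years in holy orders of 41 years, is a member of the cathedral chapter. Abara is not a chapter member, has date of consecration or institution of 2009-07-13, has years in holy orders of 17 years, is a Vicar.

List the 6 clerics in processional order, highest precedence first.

Ivanova, Leclerc, Baptiste, Horvat, Johansson, Abara

By date of consecration or institution (earlier first): Ivanova (2003-08-09); then Leclerc (2003-11-07); then Baptiste and Horvat (both 2004-11-12); then Johansson (2006-06-18); then Abara (2009-07-13).
Baptiste and Horvat are each a member of the cathedral chapter, so the next rule applies.
Baptiste and Horvat are each Canon, so the next rule applies.
Among Baptiste and Horvat, by years in holy orders (higher first): Baptiste (41 years) before Horvat (4 years).
Full order: Ivanova, Leclerc, Baptiste, Horvat, Johansson, Abara.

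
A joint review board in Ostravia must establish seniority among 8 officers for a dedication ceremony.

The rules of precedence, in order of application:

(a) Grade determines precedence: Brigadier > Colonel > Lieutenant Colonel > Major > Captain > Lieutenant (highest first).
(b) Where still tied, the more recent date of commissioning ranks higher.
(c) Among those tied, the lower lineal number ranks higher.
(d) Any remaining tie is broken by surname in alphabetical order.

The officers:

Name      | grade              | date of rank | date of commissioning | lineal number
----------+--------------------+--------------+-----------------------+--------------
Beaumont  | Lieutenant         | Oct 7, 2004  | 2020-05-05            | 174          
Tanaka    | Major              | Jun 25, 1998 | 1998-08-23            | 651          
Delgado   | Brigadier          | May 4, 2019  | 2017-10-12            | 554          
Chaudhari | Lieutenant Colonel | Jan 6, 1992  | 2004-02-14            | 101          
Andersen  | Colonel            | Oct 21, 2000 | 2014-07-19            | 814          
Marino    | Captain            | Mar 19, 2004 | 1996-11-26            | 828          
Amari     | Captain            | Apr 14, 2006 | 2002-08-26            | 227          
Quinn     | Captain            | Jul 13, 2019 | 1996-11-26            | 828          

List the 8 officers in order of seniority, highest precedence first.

By grade: Delgado (Brigadier); then Andersen (Colonel); then Chaudhari (Lieutenant Colonel); then Tanaka (Major); then Amari, Marino and Quinn (Captain); then Beaumont (Lieutenant).
Among Amari, Marino and Quinn, by date of commissioning (later first): Amari (2002-08-26) before Marino and Quinn (1996-11-26).
Marino and Quinn both have lineal number 828, so the next rule applies.
Among Marino and Quinn, alphabetically by surname: Marino before Quinn.
Full order: Delgado, Andersen, Chaudhari, Tanaka, Amari, Marino, Quinn, Beaumont.

Delgado, Andersen, Chaudhari, Tanaka, Amari, Marino, Quinn, Beaumont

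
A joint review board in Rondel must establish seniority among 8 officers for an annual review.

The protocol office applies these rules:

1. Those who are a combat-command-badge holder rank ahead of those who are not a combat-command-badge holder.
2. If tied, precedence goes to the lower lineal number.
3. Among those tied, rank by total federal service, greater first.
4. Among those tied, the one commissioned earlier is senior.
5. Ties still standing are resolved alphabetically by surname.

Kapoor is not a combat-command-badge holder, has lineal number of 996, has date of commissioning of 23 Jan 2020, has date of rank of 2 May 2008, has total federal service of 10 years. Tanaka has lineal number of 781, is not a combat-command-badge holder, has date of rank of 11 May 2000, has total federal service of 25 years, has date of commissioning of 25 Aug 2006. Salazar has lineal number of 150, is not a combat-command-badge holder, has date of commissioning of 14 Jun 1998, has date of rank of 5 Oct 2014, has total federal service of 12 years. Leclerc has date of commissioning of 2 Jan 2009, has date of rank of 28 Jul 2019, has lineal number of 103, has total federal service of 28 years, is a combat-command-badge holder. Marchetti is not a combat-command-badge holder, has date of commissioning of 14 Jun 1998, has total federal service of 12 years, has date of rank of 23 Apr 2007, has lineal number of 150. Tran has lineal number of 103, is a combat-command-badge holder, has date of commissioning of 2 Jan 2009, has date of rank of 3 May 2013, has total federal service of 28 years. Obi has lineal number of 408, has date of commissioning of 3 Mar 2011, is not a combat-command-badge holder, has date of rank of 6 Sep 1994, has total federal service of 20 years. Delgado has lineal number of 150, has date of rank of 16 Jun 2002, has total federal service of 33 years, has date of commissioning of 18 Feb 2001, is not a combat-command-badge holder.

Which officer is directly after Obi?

Tanaka

By the first rule: Leclerc and Tran (both a combat-command-badge holder); then Delgado, Marchetti, Salazar, Obi, Tanaka and Kapoor (each not a combat-command-badge holder).
Leclerc and Tran both have lineal number 103, so the next rule applies.
Leclerc and Tran both have total federal service 28 years, so the next rule applies.
Leclerc and Tran both have date of commissioning 2 Jan 2009, so the next rule applies.
Among Leclerc and Tran, alphabetically by surname: Leclerc before Tran.
Among Delgado, Marchetti, Salazar, Obi, Tanaka and Kapoor, by lineal number (lower first): Delgado, Marchetti and Salazar (150) before Obi (408) before Tanaka (781) before Kapoor (996).
Among Delgado, Marchetti and Salazar, by total federal service (higher first): Delgado (33 years) before Marchetti and Salazar (12 years).
Marchetti and Salazar both have date of commissioning 14 Jun 1998, so the next rule applies.
Among Marchetti and Salazar, alphabetically by surname: Marchetti before Salazar.
Order: Leclerc, Tran, Delgado, Marchetti, Salazar, Obi, Tanaka, Kapoor.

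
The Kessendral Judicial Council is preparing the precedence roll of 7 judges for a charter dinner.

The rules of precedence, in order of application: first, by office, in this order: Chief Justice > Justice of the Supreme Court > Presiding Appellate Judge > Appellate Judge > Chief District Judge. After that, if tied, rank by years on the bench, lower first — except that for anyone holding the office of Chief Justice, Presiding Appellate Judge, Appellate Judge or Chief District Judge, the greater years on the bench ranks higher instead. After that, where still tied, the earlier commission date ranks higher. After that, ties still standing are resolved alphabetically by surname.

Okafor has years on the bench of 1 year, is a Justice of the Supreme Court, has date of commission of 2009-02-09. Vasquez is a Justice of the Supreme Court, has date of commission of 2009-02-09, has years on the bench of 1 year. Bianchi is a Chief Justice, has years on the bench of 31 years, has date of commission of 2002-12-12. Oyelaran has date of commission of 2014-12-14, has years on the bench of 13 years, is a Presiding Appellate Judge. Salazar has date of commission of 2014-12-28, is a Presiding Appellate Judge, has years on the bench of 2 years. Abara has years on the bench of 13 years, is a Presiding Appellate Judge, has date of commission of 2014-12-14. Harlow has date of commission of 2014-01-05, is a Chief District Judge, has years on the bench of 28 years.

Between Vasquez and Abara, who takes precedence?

Vasquez

By office: Bianchi (Chief Justice); then Okafor and Vasquez (Justice of the Supreme Court); then Abara, Oyelaran and Salazar (Presiding Appellate Judge); then Harlow (Chief District Judge).
Okafor and Vasquez both have years on the bench 1 year, so the next rule applies.
Okafor and Vasquez both have date of commission 2009-02-09, so the next rule applies.
Among Okafor and Vasquez, alphabetically by surname: Okafor before Vasquez.
Among Abara, Oyelaran and Salazar, by years on the bench (higher first) (reversed rule for this group): Abara and Oyelaran (13 years) before Salazar (2 years).
Abara and Oyelaran both have date of commission 2014-12-14, so the next rule applies.
Among Abara and Oyelaran, alphabetically by surname: Abara before Oyelaran.
So Vasquez takes precedence.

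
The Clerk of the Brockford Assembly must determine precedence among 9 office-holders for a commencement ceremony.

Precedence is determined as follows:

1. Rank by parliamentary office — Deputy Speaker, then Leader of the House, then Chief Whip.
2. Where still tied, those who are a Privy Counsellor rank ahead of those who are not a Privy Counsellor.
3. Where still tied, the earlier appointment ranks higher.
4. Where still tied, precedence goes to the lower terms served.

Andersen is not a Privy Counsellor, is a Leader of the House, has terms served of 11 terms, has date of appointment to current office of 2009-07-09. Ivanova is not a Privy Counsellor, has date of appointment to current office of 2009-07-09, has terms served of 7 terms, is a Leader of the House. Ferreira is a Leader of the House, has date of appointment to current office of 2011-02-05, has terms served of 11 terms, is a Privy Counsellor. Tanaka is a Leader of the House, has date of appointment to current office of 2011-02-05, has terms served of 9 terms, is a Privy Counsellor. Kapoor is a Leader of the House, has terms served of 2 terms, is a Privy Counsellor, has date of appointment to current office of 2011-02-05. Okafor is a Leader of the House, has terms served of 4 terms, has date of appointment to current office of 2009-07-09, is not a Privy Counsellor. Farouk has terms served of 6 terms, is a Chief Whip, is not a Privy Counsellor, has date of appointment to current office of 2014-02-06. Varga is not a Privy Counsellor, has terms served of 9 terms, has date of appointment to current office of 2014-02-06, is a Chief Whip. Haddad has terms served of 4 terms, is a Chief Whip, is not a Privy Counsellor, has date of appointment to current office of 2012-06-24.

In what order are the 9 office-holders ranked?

By parliamentary office: Kapoor, Tanaka, Ferreira, Okafor, Ivanova and Andersen (Leader of the House); then Haddad, Farouk and Varga (Chief Whip).
Among Kapoor, Tanaka, Ferreira, Okafor, Ivanova and Andersen, a Privy Counsellor before not a Privy Counsellor: Kapoor, Tanaka and Ferreira (a Privy Counsellor) before Okafor, Ivanova and Andersen (not a Privy Counsellor).
Kapoor, Tanaka and Ferreira all have date of appointment to current office 2011-02-05, so the next rule applies.
Among Kapoor, Tanaka and Ferreira, by terms served (lower first): Kapoor (2 terms) before Tanaka (9 terms) before Ferreira (11 terms).
Okafor, Ivanova and Andersen all have date of appointment to current office 2009-07-09, so the next rule applies.
Among Okafor, Ivanova and Andersen, by terms served (lower first): Okafor (4 terms) before Ivanova (7 terms) before Andersen (11 terms).
Haddad, Farouk and Varga are each not a Privy Counsellor, so the next rule applies.
Among Haddad, Farouk and Varga, by date of appointment to current office (earlier first): Haddad (2012-06-24) before Farouk and Varga (2014-02-06).
Among Farouk and Varga, by terms served (lower first): Farouk (6 terms) before Varga (9 terms).
Full order: Kapoor, Tanaka, Ferreira, Okafor, Ivanova, Andersen, Haddad, Farouk, Varga.

Kapoor, Tanaka, Ferreira, Okafor, Ivanova, Andersen, Haddad, Farouk, Varga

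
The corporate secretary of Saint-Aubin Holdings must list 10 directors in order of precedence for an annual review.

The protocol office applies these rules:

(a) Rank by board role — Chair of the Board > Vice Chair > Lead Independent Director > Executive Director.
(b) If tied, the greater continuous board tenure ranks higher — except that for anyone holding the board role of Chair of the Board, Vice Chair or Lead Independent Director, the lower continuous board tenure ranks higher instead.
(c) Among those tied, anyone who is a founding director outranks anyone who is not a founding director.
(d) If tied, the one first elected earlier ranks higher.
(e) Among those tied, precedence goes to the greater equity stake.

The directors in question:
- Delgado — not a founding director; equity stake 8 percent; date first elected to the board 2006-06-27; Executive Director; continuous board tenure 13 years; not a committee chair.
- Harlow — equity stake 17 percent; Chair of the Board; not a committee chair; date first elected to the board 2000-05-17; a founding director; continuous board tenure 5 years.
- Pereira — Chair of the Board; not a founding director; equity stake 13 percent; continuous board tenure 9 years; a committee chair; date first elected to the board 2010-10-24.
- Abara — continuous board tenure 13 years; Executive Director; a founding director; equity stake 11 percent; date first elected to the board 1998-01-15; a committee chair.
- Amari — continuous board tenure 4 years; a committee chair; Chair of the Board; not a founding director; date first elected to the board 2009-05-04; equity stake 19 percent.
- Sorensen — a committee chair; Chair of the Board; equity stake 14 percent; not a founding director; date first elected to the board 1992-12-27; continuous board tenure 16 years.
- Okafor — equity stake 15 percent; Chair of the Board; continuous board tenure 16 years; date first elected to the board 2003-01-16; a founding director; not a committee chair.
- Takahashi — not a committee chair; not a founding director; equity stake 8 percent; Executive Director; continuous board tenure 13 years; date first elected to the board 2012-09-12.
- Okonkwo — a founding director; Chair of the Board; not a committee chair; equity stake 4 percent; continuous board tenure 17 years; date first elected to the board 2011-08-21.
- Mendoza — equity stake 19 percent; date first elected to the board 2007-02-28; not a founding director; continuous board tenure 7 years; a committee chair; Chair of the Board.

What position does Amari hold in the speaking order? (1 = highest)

1

By board role: Amari, Harlow, Mendoza, Pereira, Okafor, Sorensen and Okonkwo (Chair of the Board); then Abara, Delgado and Takahashi (Executive Director).
Among Amari, Harlow, Mendoza, Pereira, Okafor, Sorensen and Okonkwo, by continuous board tenure (lower first) (reversed rule for this group): Amari (4 years) before Harlow (5 years) before Mendoza (7 years) before Pereira (9 years) before Okafor and Sorensen (16 years) before Okonkwo (17 years).
Among Okafor and Sorensen, a founding director before not a founding director: Okafor (a founding director) before Sorensen (not a founding director).
Abara, Delgado and Takahashi all have continuous board tenure 13 years, so the next rule applies.
Among Abara, Delgado and Takahashi, a founding director before not a founding director: Abara (a founding director) before Delgado and Takahashi (not a founding director).
Among Delgado and Takahashi, by date first elected to the board (earlier first): Delgado (2006-06-27) before Takahashi (2012-09-12).
Order: Amari, Harlow, Mendoza, Pereira, Okafor, Sorensen, Okonkwo, Abara, Delgado, Takahashi. So position 1.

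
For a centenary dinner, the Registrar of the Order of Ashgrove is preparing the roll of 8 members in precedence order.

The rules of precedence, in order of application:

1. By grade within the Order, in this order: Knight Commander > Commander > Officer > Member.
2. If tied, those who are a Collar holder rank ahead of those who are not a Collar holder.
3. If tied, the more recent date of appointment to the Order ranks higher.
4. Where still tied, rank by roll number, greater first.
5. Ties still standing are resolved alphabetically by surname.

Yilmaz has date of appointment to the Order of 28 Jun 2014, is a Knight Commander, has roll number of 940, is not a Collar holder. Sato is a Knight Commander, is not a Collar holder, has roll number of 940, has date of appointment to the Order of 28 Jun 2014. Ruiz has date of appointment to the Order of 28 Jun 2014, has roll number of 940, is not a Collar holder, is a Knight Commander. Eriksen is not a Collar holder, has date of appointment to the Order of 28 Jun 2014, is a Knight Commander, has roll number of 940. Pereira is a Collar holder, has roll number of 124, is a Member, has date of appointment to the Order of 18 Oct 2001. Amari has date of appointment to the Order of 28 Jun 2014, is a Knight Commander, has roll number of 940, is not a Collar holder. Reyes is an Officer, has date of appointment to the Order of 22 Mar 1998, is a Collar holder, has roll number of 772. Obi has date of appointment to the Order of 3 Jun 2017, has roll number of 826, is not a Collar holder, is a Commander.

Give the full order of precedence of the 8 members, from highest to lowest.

Amari, Eriksen, Ruiz, Sato, Yilmaz, Obi, Reyes, Pereira

By grade within the Order: Amari, Eriksen, Ruiz, Sato and Yilmaz (Knight Commander); then Obi (Commander); then Reyes (Officer); then Pereira (Member).
Amari, Eriksen, Ruiz, Sato and Yilmaz are each not a Collar holder, so the next rule applies.
Amari, Eriksen, Ruiz, Sato and Yilmaz all have date of appointment to the Order 28 Jun 2014, so the next rule applies.
Amari, Eriksen, Ruiz, Sato and Yilmaz all have roll number 940, so the next rule applies.
Among Amari, Eriksen, Ruiz, Sato and Yilmaz, alphabetically by surname: Amari before Eriksen before Ruiz before Sato before Yilmaz.
Full order: Amari, Eriksen, Ruiz, Sato, Yilmaz, Obi, Reyes, Pereira.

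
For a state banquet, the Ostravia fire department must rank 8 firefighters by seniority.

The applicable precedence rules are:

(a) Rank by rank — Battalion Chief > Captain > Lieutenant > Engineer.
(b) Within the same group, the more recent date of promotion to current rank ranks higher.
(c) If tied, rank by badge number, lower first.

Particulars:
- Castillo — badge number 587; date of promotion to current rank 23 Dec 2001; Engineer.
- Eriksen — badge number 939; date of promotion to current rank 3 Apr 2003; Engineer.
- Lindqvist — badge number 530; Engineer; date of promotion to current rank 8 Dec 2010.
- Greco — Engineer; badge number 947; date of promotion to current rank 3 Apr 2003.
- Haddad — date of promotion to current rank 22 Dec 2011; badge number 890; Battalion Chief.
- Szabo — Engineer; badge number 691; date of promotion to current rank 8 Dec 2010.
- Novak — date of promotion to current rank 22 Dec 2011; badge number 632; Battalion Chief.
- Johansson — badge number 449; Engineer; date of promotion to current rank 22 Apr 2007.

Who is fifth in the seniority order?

Johansson

By rank: Novak and Haddad (Battalion Chief); then Lindqvist, Szabo, Johansson, Eriksen, Greco and Castillo (Engineer).
Novak and Haddad both have date of promotion to current rank 22 Dec 2011, so the next rule applies.
Among Novak and Haddad, by badge number (lower first): Novak (632) before Haddad (890).
Among Lindqvist, Szabo, Johansson, Eriksen, Greco and Castillo, by date of promotion to current rank (later first): Lindqvist and Szabo (8 Dec 2010) before Johansson (22 Apr 2007) before Eriksen and Greco (3 Apr 2003) before Castillo (23 Dec 2001).
Among Lindqvist and Szabo, by badge number (lower first): Lindqvist (530) before Szabo (691).
Among Eriksen and Greco, by badge number (lower first): Eriksen (939) before Greco (947).
Order: Novak, Haddad, Lindqvist, Szabo, Johansson, Eriksen, Greco, Castillo.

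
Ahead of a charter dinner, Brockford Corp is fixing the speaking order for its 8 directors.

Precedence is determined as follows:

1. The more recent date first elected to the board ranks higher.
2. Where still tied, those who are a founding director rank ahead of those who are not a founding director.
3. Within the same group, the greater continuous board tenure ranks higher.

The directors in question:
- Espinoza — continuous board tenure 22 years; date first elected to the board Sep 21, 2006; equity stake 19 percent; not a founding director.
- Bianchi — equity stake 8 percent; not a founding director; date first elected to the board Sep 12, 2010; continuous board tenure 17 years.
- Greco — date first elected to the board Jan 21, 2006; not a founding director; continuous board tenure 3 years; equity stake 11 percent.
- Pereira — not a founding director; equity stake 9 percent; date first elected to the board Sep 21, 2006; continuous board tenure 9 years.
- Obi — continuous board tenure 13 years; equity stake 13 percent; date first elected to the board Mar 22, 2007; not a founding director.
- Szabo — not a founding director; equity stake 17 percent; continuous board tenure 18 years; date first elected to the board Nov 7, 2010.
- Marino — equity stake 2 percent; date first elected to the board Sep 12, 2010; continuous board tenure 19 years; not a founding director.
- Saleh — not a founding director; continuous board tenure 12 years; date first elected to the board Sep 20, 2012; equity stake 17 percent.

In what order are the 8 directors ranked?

Saleh, Szabo, Marino, Bianchi, Obi, Espinoza, Pereira, Greco

By date first elected to the board (later first): Saleh (Sep 20, 2012); then Szabo (Nov 7, 2010); then Marino and Bianchi (both Sep 12, 2010); then Obi (Mar 22, 2007); then Espinoza and Pereira (both Sep 21, 2006); then Greco (Jan 21, 2006).
Marino and Bianchi are each not a founding director, so the next rule applies.
Among Marino and Bianchi, by continuous board tenure (higher first): Marino (19 years) before Bianchi (17 years).
Espinoza and Pereira are each not a founding director, so the next rule applies.
Among Espinoza and Pereira, by continuous board tenure (higher first): Espinoza (22 years) before Pereira (9 years).
Full order: Saleh, Szabo, Marino, Bianchi, Obi, Espinoza, Pereira, Greco.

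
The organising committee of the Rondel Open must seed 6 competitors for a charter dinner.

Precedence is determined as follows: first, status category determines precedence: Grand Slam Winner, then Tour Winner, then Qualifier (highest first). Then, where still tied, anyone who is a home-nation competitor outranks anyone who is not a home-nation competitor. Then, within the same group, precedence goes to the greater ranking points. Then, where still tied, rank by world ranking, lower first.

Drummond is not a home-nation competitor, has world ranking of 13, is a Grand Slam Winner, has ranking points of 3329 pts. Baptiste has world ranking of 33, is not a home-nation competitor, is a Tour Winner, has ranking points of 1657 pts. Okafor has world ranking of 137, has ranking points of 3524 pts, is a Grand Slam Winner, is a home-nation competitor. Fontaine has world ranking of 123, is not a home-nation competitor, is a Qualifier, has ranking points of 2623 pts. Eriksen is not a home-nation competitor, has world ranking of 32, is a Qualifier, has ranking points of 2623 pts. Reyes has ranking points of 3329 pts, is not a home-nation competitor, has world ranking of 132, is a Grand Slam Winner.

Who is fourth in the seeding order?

By status category: Okafor, Drummond and Reyes (Grand Slam Winner); then Baptiste (Tour Winner); then Eriksen and Fontaine (Qualifier).
Among Okafor, Drummond and Reyes, a home-nation competitor before not a home-nation competitor: Okafor (a home-nation competitor) before Drummond and Reyes (not a home-nation competitor).
Drummond and Reyes both have ranking points 3329 pts, so the next rule applies.
Among Drummond and Reyes, by world ranking (lower first): Drummond (13) before Reyes (132).
Eriksen and Fontaine are each not a home-nation competitor, so the next rule applies.
Eriksen and Fontaine both have ranking points 2623 pts, so the next rule applies.
Among Eriksen and Fontaine, by world ranking (lower first): Eriksen (32) before Fontaine (123).
Order: Okafor, Drummond, Reyes, Baptiste, Eriksen, Fontaine.

Baptiste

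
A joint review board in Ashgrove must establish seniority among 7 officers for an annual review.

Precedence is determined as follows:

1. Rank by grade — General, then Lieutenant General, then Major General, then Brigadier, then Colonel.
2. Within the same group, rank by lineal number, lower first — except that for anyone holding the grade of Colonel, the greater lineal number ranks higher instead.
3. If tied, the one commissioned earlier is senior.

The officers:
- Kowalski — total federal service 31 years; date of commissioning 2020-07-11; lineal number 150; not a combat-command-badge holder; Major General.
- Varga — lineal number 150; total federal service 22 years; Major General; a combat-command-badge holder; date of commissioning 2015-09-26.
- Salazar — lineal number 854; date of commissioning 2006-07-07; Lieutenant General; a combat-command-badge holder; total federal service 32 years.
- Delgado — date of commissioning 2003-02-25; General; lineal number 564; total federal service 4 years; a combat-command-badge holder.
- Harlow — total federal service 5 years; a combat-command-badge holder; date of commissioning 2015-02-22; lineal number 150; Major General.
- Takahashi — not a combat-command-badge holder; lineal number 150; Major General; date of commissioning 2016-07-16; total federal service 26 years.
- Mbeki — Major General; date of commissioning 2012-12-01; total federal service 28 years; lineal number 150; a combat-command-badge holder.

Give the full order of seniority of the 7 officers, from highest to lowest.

Delgado, Salazar, Mbeki, Harlow, Varga, Takahashi, Kowalski

By grade: Delgado (General); then Salazar (Lieutenant General); then Mbeki, Harlow, Varga, Takahashi and Kowalski (Major General).
Mbeki, Harlow, Varga, Takahashi and Kowalski all have lineal number 150, so the next rule applies.
Among Mbeki, Harlow, Varga, Takahashi and Kowalski, by date of commissioning (earlier first): Mbeki (2012-12-01) before Harlow (2015-02-22) before Varga (2015-09-26) before Takahashi (2016-07-16) before Kowalski (2020-07-11).
Full order: Delgado, Salazar, Mbeki, Harlow, Varga, Takahashi, Kowalski.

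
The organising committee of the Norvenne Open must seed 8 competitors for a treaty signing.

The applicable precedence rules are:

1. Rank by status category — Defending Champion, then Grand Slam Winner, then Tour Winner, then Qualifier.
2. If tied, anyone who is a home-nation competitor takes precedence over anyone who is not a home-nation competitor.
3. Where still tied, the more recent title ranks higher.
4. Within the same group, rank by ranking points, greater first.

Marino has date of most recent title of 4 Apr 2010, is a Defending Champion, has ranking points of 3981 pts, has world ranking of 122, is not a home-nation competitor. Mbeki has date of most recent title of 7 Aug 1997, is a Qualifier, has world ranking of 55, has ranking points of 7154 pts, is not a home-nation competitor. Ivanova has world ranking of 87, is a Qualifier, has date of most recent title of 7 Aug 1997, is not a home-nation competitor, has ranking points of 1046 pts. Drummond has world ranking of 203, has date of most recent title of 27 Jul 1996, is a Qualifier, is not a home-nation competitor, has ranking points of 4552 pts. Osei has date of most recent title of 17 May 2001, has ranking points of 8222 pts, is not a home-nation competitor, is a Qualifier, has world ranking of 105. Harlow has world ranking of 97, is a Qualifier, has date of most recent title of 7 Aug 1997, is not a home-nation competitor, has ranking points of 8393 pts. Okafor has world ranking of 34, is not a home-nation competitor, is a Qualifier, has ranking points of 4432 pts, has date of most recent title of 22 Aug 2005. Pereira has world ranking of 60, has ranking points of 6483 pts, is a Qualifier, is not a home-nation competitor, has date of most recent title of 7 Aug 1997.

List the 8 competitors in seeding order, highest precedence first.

By status category: Marino (Defending Champion); then Okafor, Osei, Harlow, Mbeki, Pereira, Ivanova and Drummond (Qualifier).
Okafor, Osei, Harlow, Mbeki, Pereira, Ivanova and Drummond are each not a home-nation competitor, so the next rule applies.
Among Okafor, Osei, Harlow, Mbeki, Pereira, Ivanova and Drummond, by date of most recent title (later first): Okafor (22 Aug 2005) before Osei (17 May 2001) before Harlow, Mbeki, Pereira and Ivanova (7 Aug 1997) before Drummond (27 Jul 1996).
Among Harlow, Mbeki, Pereira and Ivanova, by ranking points (higher first): Harlow (8393 pts) before Mbeki (7154 pts) before Pereira (6483 pts) before Ivanova (1046 pts).
Full order: Marino, Okafor, Osei, Harlow, Mbeki, Pereira, Ivanova, Drummond.

Marino, Okafor, Osei, Harlow, Mbeki, Pereira, Ivanova, Drummond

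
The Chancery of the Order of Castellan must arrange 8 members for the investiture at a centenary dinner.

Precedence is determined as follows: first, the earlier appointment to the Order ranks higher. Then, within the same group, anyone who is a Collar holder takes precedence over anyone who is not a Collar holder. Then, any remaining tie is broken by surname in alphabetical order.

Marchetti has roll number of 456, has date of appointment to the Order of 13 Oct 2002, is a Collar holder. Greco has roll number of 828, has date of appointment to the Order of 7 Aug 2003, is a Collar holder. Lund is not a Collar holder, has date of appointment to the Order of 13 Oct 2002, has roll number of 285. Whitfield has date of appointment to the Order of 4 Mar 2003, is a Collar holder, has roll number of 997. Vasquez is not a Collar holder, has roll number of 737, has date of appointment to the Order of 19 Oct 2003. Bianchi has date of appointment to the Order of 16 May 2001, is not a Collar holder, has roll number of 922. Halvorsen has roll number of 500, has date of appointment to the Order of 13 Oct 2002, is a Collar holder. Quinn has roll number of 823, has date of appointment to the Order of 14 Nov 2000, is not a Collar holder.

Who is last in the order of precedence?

Vasquez

By date of appointment to the Order (earlier first): Quinn (14 Nov 2000); then Bianchi (16 May 2001); then Halvorsen, Marchetti and Lund (each 13 Oct 2002); then Whitfield (4 Mar 2003); then Greco (7 Aug 2003); then Vasquez (19 Oct 2003).
Among Halvorsen, Marchetti and Lund, a Collar holder before not a Collar holder: Halvorsen and Marchetti (a Collar holder) before Lund (not a Collar holder).
Among Halvorsen and Marchetti, alphabetically by surname: Halvorsen before Marchetti.
Order: Quinn, Bianchi, Halvorsen, Marchetti, Lund, Whitfield, Greco, Vasquez.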